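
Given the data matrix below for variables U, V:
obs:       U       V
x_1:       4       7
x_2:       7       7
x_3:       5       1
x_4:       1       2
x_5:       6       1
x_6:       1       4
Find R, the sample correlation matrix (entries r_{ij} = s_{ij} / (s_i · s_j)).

Step 1 — column means:
  mean(U) = (4 + 7 + 5 + 1 + 6 + 1) / 6 = 24/6 = 4
  mean(V) = (7 + 7 + 1 + 2 + 1 + 4) / 6 = 22/6 = 3.6667

Step 2 — sample variances and covariances s[i,j] = (1/(n-1)) · Σ_k (x_{k,i} - mean_i) · (x_{k,j} - mean_j), with n-1 = 5:
  s[U,U] = ((0)·(0) + (3)·(3) + (1)·(1) + (-3)·(-3) + (2)·(2) + (-3)·(-3)) / 5 = 32/5 = 6.4
  s[U,V] = ((0)·(3.3333) + (3)·(3.3333) + (1)·(-2.6667) + (-3)·(-1.6667) + (2)·(-2.6667) + (-3)·(0.3333)) / 5 = 6/5 = 1.2
  s[V,V] = ((3.3333)·(3.3333) + (3.3333)·(3.3333) + (-2.6667)·(-2.6667) + (-1.6667)·(-1.6667) + (-2.6667)·(-2.6667) + (0.3333)·(0.3333)) / 5 = 39.3333/5 = 7.8667
  Sample standard deviations s_i = √(s[i,i]):
  s(U) = √(6.4) = 2.5298
  s(V) = √(7.8667) = 2.8048

Step 3 — r_{ij} = s_{ij} / (s_i · s_j):
  r[U,U] = 1 (diagonal).
  r[U,V] = 1.2 / (2.5298 · 2.8048) = 1.2 / 7.0955 = 0.1691
  r[V,V] = 1 (diagonal).

R is symmetric with unit diagonal. Assembling:

R = [[1, 0.1691],
 [0.1691, 1]]


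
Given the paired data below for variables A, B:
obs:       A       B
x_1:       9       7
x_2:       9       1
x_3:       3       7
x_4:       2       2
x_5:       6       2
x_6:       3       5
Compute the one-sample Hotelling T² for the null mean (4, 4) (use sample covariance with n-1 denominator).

Step 1 — sample mean vector:
  mean(A) = (9 + 9 + 3 + 2 + 6 + 3) / 6 = 32/6 = 5.3333
  mean(B) = (7 + 1 + 7 + 2 + 2 + 5) / 6 = 24/6 = 4
  x̄ = (5.3333, 4),  deviation x̄ - mu_0 = (5.3333, 4) - (4, 4) = (1.3333, 0).

Step 2 — sample covariance matrix, S[i,j] = (1/(n-1)) · Σ_k (x_{k,i} - mean_i) · (x_{k,j} - mean_j), divisor n-1 = 5:
  S[A,A] = ((3.6667)·(3.6667) + (3.6667)·(3.6667) + (-2.3333)·(-2.3333) + (-3.3333)·(-3.3333) + (0.6667)·(0.6667) + (-2.3333)·(-2.3333)) / 5 = 49.3333/5 = 9.8667
  S[A,B] = ((3.6667)·(3) + (3.6667)·(-3) + (-2.3333)·(3) + (-3.3333)·(-2) + (0.6667)·(-2) + (-2.3333)·(1)) / 5 = -4/5 = -0.8
  S[B,B] = ((3)·(3) + (-3)·(-3) + (3)·(3) + (-2)·(-2) + (-2)·(-2) + (1)·(1)) / 5 = 36/5 = 7.2
  S = [[9.8667, -0.8],
 [-0.8, 7.2]].

Step 3 — invert S. det(S) = 9.8667·7.2 - (-0.8)² = 70.4.
  S^{-1} = (1/det) · [[d, -b], [-b, a]] = [[0.1023, 0.0114],
 [0.0114, 0.1402]].

Step 4 — quadratic form (x̄ - mu_0)^T · S^{-1} · (x̄ - mu_0):
  S^{-1} · (x̄ - mu_0) = (0.1364, 0.0152),
  (x̄ - mu_0)^T · [...] = (1.3333)·(0.1364) + (0)·(0.0152) = 0.1818.

Step 5 — scale by n: T² = 6 · 0.1818 = 1.0909.

T² ≈ 1.0909


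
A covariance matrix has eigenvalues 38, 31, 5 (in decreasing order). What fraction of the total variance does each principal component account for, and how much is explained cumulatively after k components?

Step 1 — total variance = trace(Sigma) = Σ λ_i = 38 + 31 + 5 = 74.

Step 2 — fraction explained by component i = λ_i / Σ λ:
  PC1: 38/74 = 0.5135
  PC2: 31/74 = 0.4189
  PC3: 5/74 = 0.0676

Step 3 — cumulative fraction after k components = (λ_1 + ... + λ_k) / Σ λ:
  k = 1: 38/74 = 0.5135
  k = 2: (38 + 31)/74 = 69/74 = 0.9324
  k = 3: (38 + 31 + 5)/74 = 74/74 = 1

Summary (fraction, with percent):

explained: PC1 0.5135 (51.35%), PC2 0.4189 (41.89%), PC3 0.0676 (6.76%);  cumulative: 0.5135, 0.9324, 1


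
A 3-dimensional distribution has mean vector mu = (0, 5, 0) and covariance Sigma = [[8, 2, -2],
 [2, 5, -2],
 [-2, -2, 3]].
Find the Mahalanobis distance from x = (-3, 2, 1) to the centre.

Step 1 — centre the observation: (x - mu) = (-3, -3, 1).

Step 2 — invert Sigma (cofactor / det for 3×3, or solve directly):
  Sigma^{-1} = [[0.1528, -0.0278, 0.0833],
 [-0.0278, 0.2778, 0.1667],
 [0.0833, 0.1667, 0.5]].

Step 3 — form the quadratic (x - mu)^T · Sigma^{-1} · (x - mu):
  Sigma^{-1} · (x - mu) = (-0.2917, -0.5833, -0.25).
  (x - mu)^T · [Sigma^{-1} · (x - mu)] = (-3)·(-0.2917) + (-3)·(-0.5833) + (1)·(-0.25) = 2.375.

Step 4 — take square root: d = √(2.375) ≈ 1.5411.

d(x, mu) = √(2.375) ≈ 1.5411


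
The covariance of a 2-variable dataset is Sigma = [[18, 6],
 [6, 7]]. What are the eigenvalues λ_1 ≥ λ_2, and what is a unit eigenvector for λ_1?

Step 1 — characteristic polynomial of 2×2 Sigma:
  det(Sigma - λI) = λ² - trace · λ + det = 0.
  trace = 18 + 7 = 25, det = 18·7 - (6)² = 90.
Step 2 — discriminant:
  Δ = trace² - 4·det = 625 - 360 = 265.
Step 3 — eigenvalues:
  λ = (trace ± √Δ)/2 = (25 ± 16.2788)/2,
  λ_1 = 20.6394,  λ_2 = 4.3606.

Step 4 — unit eigenvector for λ_1: solve (Sigma - λ_1 I)v = 0. First row:
  (18 - 20.6394)·v_x + (6)·v_y = 0, i.e. (-2.6394)·v_x + (6)·v_y = 0,
  so v ∝ (b, λ_1 - a) = (6, 2.6394) = u.
  ||u|| = √((6)² + (2.6394)²) = √(42.9665) ≈ 6.5549,
  v_1 = u/||u|| ≈ (0.9153, 0.4027) (||v_1|| = 1).

λ_1 = 20.6394,  λ_2 = 4.3606;  v_1 ≈ (0.9153, 0.4027)


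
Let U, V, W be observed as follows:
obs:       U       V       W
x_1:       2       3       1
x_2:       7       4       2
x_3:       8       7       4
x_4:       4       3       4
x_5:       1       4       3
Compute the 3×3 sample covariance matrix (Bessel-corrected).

Step 1 — column means:
  mean(U) = (2 + 7 + 8 + 4 + 1) / 5 = 22/5 = 4.4
  mean(V) = (3 + 4 + 7 + 3 + 4) / 5 = 21/5 = 4.2
  mean(W) = (1 + 2 + 4 + 4 + 3) / 5 = 14/5 = 2.8

Step 2 — sample covariance S[i,j] = (1/(n-1)) · Σ_k (x_{k,i} - mean_i) · (x_{k,j} - mean_j), with n-1 = 4.
  S[U,U] = ((-2.4)·(-2.4) + (2.6)·(2.6) + (3.6)·(3.6) + (-0.4)·(-0.4) + (-3.4)·(-3.4)) / 4 = 37.2/4 = 9.3
  S[U,V] = ((-2.4)·(-1.2) + (2.6)·(-0.2) + (3.6)·(2.8) + (-0.4)·(-1.2) + (-3.4)·(-0.2)) / 4 = 13.6/4 = 3.4
  S[U,W] = ((-2.4)·(-1.8) + (2.6)·(-0.8) + (3.6)·(1.2) + (-0.4)·(1.2) + (-3.4)·(0.2)) / 4 = 5.4/4 = 1.35
  S[V,V] = ((-1.2)·(-1.2) + (-0.2)·(-0.2) + (2.8)·(2.8) + (-1.2)·(-1.2) + (-0.2)·(-0.2)) / 4 = 10.8/4 = 2.7
  S[V,W] = ((-1.2)·(-1.8) + (-0.2)·(-0.8) + (2.8)·(1.2) + (-1.2)·(1.2) + (-0.2)·(0.2)) / 4 = 4.2/4 = 1.05
  S[W,W] = ((-1.8)·(-1.8) + (-0.8)·(-0.8) + (1.2)·(1.2) + (1.2)·(1.2) + (0.2)·(0.2)) / 4 = 6.8/4 = 1.7

S is symmetric (S[j,i] = S[i,j]). Assembling:

S = [[9.3, 3.4, 1.35],
 [3.4, 2.7, 1.05],
 [1.35, 1.05, 1.7]]


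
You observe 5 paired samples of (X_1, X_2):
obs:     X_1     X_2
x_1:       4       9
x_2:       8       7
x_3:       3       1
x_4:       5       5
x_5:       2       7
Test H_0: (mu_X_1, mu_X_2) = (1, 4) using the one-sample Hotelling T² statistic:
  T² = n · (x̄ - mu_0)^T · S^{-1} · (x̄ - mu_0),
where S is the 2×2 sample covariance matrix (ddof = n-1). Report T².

Step 1 — sample mean vector:
  mean(X_1) = (4 + 8 + 3 + 5 + 2) / 5 = 22/5 = 4.4
  mean(X_2) = (9 + 7 + 1 + 5 + 7) / 5 = 29/5 = 5.8
  x̄ = (4.4, 5.8),  deviation x̄ - mu_0 = (4.4, 5.8) - (1, 4) = (3.4, 1.8).

Step 2 — sample covariance matrix, S[i,j] = (1/(n-1)) · Σ_k (x_{k,i} - mean_i) · (x_{k,j} - mean_j), divisor n-1 = 4:
  S[X_1,X_1] = ((-0.4)·(-0.4) + (3.6)·(3.6) + (-1.4)·(-1.4) + (0.6)·(0.6) + (-2.4)·(-2.4)) / 4 = 21.2/4 = 5.3
  S[X_1,X_2] = ((-0.4)·(3.2) + (3.6)·(1.2) + (-1.4)·(-4.8) + (0.6)·(-0.8) + (-2.4)·(1.2)) / 4 = 6.4/4 = 1.6
  S[X_2,X_2] = ((3.2)·(3.2) + (1.2)·(1.2) + (-4.8)·(-4.8) + (-0.8)·(-0.8) + (1.2)·(1.2)) / 4 = 36.8/4 = 9.2
  S = [[5.3, 1.6],
 [1.6, 9.2]].

Step 3 — invert S. det(S) = 5.3·9.2 - (1.6)² = 46.2.
  S^{-1} = (1/det) · [[d, -b], [-b, a]] = [[0.1991, -0.0346],
 [-0.0346, 0.1147]].

Step 4 — quadratic form (x̄ - mu_0)^T · S^{-1} · (x̄ - mu_0):
  S^{-1} · (x̄ - mu_0) = (0.6147, 0.0887),
  (x̄ - mu_0)^T · [...] = (3.4)·(0.6147) + (1.8)·(0.0887) = 2.2498.

Step 5 — scale by n: T² = 5 · 2.2498 = 11.2489.

T² ≈ 11.2489


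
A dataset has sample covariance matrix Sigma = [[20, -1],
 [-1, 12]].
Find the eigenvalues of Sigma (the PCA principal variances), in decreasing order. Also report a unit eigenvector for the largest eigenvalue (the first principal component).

Step 1 — characteristic polynomial of 2×2 Sigma:
  det(Sigma - λI) = λ² - trace · λ + det = 0.
  trace = 20 + 12 = 32, det = 20·12 - (-1)² = 239.
Step 2 — discriminant:
  Δ = trace² - 4·det = 1024 - 956 = 68.
Step 3 — eigenvalues:
  λ = (trace ± √Δ)/2 = (32 ± 8.2462)/2,
  λ_1 = 20.1231,  λ_2 = 11.8769.

Step 4 — unit eigenvector for λ_1: solve (Sigma - λ_1 I)v = 0. First row:
  (20 - 20.1231)·v_x + (-1)·v_y = 0, i.e. (-0.1231)·v_x + (-1)·v_y = 0,
  so v ∝ (b, λ_1 - a) = (-1, 0.1231); multiply by -1 so the first entry is positive: u = (1, -0.1231).
  ||u|| = √((1)² + (-0.1231)²) = √(1.0152) ≈ 1.0075,
  v_1 = u/||u|| ≈ (0.9925, -0.1222) (||v_1|| = 1).

λ_1 = 20.1231,  λ_2 = 11.8769;  v_1 ≈ (0.9925, -0.1222)


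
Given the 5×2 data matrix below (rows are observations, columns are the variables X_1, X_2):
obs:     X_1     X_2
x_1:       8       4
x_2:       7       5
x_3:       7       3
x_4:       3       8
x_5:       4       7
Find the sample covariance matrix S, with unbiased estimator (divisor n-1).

Step 1 — column means:
  mean(X_1) = (8 + 7 + 7 + 3 + 4) / 5 = 29/5 = 5.8
  mean(X_2) = (4 + 5 + 3 + 8 + 7) / 5 = 27/5 = 5.4

Step 2 — sample covariance S[i,j] = (1/(n-1)) · Σ_k (x_{k,i} - mean_i) · (x_{k,j} - mean_j), with n-1 = 4.
  S[X_1,X_1] = ((2.2)·(2.2) + (1.2)·(1.2) + (1.2)·(1.2) + (-2.8)·(-2.8) + (-1.8)·(-1.8)) / 4 = 18.8/4 = 4.7
  S[X_1,X_2] = ((2.2)·(-1.4) + (1.2)·(-0.4) + (1.2)·(-2.4) + (-2.8)·(2.6) + (-1.8)·(1.6)) / 4 = -16.6/4 = -4.15
  S[X_2,X_2] = ((-1.4)·(-1.4) + (-0.4)·(-0.4) + (-2.4)·(-2.4) + (2.6)·(2.6) + (1.6)·(1.6)) / 4 = 17.2/4 = 4.3

S is symmetric (S[j,i] = S[i,j]). Assembling:

S = [[4.7, -4.15],
 [-4.15, 4.3]]


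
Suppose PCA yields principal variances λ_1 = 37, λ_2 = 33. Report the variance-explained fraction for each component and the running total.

Step 1 — total variance = trace(Sigma) = Σ λ_i = 37 + 33 = 70.

Step 2 — fraction explained by component i = λ_i / Σ λ:
  PC1: 37/70 = 0.5286
  PC2: 33/70 = 0.4714

Step 3 — cumulative fraction after k components = (λ_1 + ... + λ_k) / Σ λ:
  k = 1: 37/70 = 0.5286
  k = 2: (37 + 33)/70 = 70/70 = 1

Summary (fraction, with percent):

explained: PC1 0.5286 (52.86%), PC2 0.4714 (47.14%);  cumulative: 0.5286, 1


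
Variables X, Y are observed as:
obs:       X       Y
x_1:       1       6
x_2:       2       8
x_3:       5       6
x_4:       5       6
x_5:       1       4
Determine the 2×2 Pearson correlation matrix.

Step 1 — column means:
  mean(X) = (1 + 2 + 5 + 5 + 1) / 5 = 14/5 = 2.8
  mean(Y) = (6 + 8 + 6 + 6 + 4) / 5 = 30/5 = 6

Step 2 — sample variances and covariances s[i,j] = (1/(n-1)) · Σ_k (x_{k,i} - mean_i) · (x_{k,j} - mean_j), with n-1 = 4:
  s[X,X] = ((-1.8)·(-1.8) + (-0.8)·(-0.8) + (2.2)·(2.2) + (2.2)·(2.2) + (-1.8)·(-1.8)) / 4 = 16.8/4 = 4.2
  s[X,Y] = ((-1.8)·(0) + (-0.8)·(2) + (2.2)·(0) + (2.2)·(0) + (-1.8)·(-2)) / 4 = 2/4 = 0.5
  s[Y,Y] = ((0)·(0) + (2)·(2) + (0)·(0) + (0)·(0) + (-2)·(-2)) / 4 = 8/4 = 2
  Sample standard deviations s_i = √(s[i,i]):
  s(X) = √(4.2) = 2.0494
  s(Y) = √(2) = 1.4142

Step 3 — r_{ij} = s_{ij} / (s_i · s_j):
  r[X,X] = 1 (diagonal).
  r[X,Y] = 0.5 / (2.0494 · 1.4142) = 0.5 / 2.8983 = 0.1725
  r[Y,Y] = 1 (diagonal).

R is symmetric with unit diagonal. Assembling:

R = [[1, 0.1725],
 [0.1725, 1]]


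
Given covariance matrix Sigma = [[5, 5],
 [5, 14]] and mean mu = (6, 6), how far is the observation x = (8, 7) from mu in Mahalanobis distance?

Step 1 — centre the observation: (x - mu) = (2, 1).

Step 2 — invert Sigma. det(Sigma) = 5·14 - (5)² = 45.
  Sigma^{-1} = (1/det) · [[d, -b], [-b, a]] = [[0.3111, -0.1111],
 [-0.1111, 0.1111]].

Step 3 — form the quadratic (x - mu)^T · Sigma^{-1} · (x - mu):
  Sigma^{-1} · (x - mu) = (0.5111, -0.1111).
  (x - mu)^T · [Sigma^{-1} · (x - mu)] = (2)·(0.5111) + (1)·(-0.1111) = 0.9111.

Step 4 — take square root: d = √(0.9111) ≈ 0.9545.

d(x, mu) = √(0.9111) ≈ 0.9545


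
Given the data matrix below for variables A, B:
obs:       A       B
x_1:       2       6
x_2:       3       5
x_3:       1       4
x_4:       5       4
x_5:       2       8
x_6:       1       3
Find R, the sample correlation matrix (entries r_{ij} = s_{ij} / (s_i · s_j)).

Step 1 — column means:
  mean(A) = (2 + 3 + 1 + 5 + 2 + 1) / 6 = 14/6 = 2.3333
  mean(B) = (6 + 5 + 4 + 4 + 8 + 3) / 6 = 30/6 = 5

Step 2 — sample variances and covariances s[i,j] = (1/(n-1)) · Σ_k (x_{k,i} - mean_i) · (x_{k,j} - mean_j), with n-1 = 5:
  s[A,A] = ((-0.3333)·(-0.3333) + (0.6667)·(0.6667) + (-1.3333)·(-1.3333) + (2.6667)·(2.6667) + (-0.3333)·(-0.3333) + (-1.3333)·(-1.3333)) / 5 = 11.3333/5 = 2.2667
  s[A,B] = ((-0.3333)·(1) + (0.6667)·(0) + (-1.3333)·(-1) + (2.6667)·(-1) + (-0.3333)·(3) + (-1.3333)·(-2)) / 5 = 0/5 = 0
  s[B,B] = ((1)·(1) + (0)·(0) + (-1)·(-1) + (-1)·(-1) + (3)·(3) + (-2)·(-2)) / 5 = 16/5 = 3.2
  Sample standard deviations s_i = √(s[i,i]):
  s(A) = √(2.2667) = 1.5055
  s(B) = √(3.2) = 1.7889

Step 3 — r_{ij} = s_{ij} / (s_i · s_j):
  r[A,A] = 1 (diagonal).
  r[A,B] = 0 / (1.5055 · 1.7889) = 0 / 2.6932 = 0
  r[B,B] = 1 (diagonal).

R is symmetric with unit diagonal. Assembling:

R = [[1, 0],
 [0, 1]]


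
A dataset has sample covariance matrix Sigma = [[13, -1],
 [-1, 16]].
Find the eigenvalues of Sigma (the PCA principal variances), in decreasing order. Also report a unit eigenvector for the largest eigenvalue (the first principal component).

Step 1 — characteristic polynomial of 2×2 Sigma:
  det(Sigma - λI) = λ² - trace · λ + det = 0.
  trace = 13 + 16 = 29, det = 13·16 - (-1)² = 207.
Step 2 — discriminant:
  Δ = trace² - 4·det = 841 - 828 = 13.
Step 3 — eigenvalues:
  λ = (trace ± √Δ)/2 = (29 ± 3.6056)/2,
  λ_1 = 16.3028,  λ_2 = 12.6972.

Step 4 — unit eigenvector for λ_1: solve (Sigma - λ_1 I)v = 0. First row:
  (13 - 16.3028)·v_x + (-1)·v_y = 0, i.e. (-3.3028)·v_x + (-1)·v_y = 0,
  so v ∝ (b, λ_1 - a) = (-1, 3.3028); multiply by -1 so the first entry is positive: u = (1, -3.3028).
  ||u|| = √((1)² + (-3.3028)²) = √(11.9083) ≈ 3.4508,
  v_1 = u/||u|| ≈ (0.2898, -0.9571) (||v_1|| = 1).

λ_1 = 16.3028,  λ_2 = 12.6972;  v_1 ≈ (0.2898, -0.9571)


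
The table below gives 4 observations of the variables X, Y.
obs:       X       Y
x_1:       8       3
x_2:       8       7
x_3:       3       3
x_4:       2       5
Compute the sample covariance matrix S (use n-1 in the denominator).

Step 1 — column means:
  mean(X) = (8 + 8 + 3 + 2) / 4 = 21/4 = 5.25
  mean(Y) = (3 + 7 + 3 + 5) / 4 = 18/4 = 4.5

Step 2 — sample covariance S[i,j] = (1/(n-1)) · Σ_k (x_{k,i} - mean_i) · (x_{k,j} - mean_j), with n-1 = 3.
  S[X,X] = ((2.75)·(2.75) + (2.75)·(2.75) + (-2.25)·(-2.25) + (-3.25)·(-3.25)) / 3 = 30.75/3 = 10.25
  S[X,Y] = ((2.75)·(-1.5) + (2.75)·(2.5) + (-2.25)·(-1.5) + (-3.25)·(0.5)) / 3 = 4.5/3 = 1.5
  S[Y,Y] = ((-1.5)·(-1.5) + (2.5)·(2.5) + (-1.5)·(-1.5) + (0.5)·(0.5)) / 3 = 11/3 = 3.6667

S is symmetric (S[j,i] = S[i,j]). Assembling:

S = [[10.25, 1.5],
 [1.5, 3.6667]]


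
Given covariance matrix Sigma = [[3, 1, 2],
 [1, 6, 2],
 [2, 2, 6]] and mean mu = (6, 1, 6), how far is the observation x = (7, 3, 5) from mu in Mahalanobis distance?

Step 1 — centre the observation: (x - mu) = (1, 2, -1).

Step 2 — invert Sigma (cofactor / det for 3×3, or solve directly):
  Sigma^{-1} = [[0.4324, -0.027, -0.1351],
 [-0.027, 0.1892, -0.0541],
 [-0.1351, -0.0541, 0.2297]].

Step 3 — form the quadratic (x - mu)^T · Sigma^{-1} · (x - mu):
  Sigma^{-1} · (x - mu) = (0.5135, 0.4054, -0.473).
  (x - mu)^T · [Sigma^{-1} · (x - mu)] = (1)·(0.5135) + (2)·(0.4054) + (-1)·(-0.473) = 1.7973.

Step 4 — take square root: d = √(1.7973) ≈ 1.3406.

d(x, mu) = √(1.7973) ≈ 1.3406


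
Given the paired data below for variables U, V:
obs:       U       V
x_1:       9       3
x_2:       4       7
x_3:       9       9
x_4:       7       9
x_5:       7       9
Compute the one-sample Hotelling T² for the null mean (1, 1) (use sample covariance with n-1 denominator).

Step 1 — sample mean vector:
  mean(U) = (9 + 4 + 9 + 7 + 7) / 5 = 36/5 = 7.2
  mean(V) = (3 + 7 + 9 + 9 + 9) / 5 = 37/5 = 7.4
  x̄ = (7.2, 7.4),  deviation x̄ - mu_0 = (7.2, 7.4) - (1, 1) = (6.2, 6.4).

Step 2 — sample covariance matrix, S[i,j] = (1/(n-1)) · Σ_k (x_{k,i} - mean_i) · (x_{k,j} - mean_j), divisor n-1 = 4:
  S[U,U] = ((1.8)·(1.8) + (-3.2)·(-3.2) + (1.8)·(1.8) + (-0.2)·(-0.2) + (-0.2)·(-0.2)) / 4 = 16.8/4 = 4.2
  S[U,V] = ((1.8)·(-4.4) + (-3.2)·(-0.4) + (1.8)·(1.6) + (-0.2)·(1.6) + (-0.2)·(1.6)) / 4 = -4.4/4 = -1.1
  S[V,V] = ((-4.4)·(-4.4) + (-0.4)·(-0.4) + (1.6)·(1.6) + (1.6)·(1.6) + (1.6)·(1.6)) / 4 = 27.2/4 = 6.8
  S = [[4.2, -1.1],
 [-1.1, 6.8]].

Step 3 — invert S. det(S) = 4.2·6.8 - (-1.1)² = 27.35.
  S^{-1} = (1/det) · [[d, -b], [-b, a]] = [[0.2486, 0.0402],
 [0.0402, 0.1536]].

Step 4 — quadratic form (x̄ - mu_0)^T · S^{-1} · (x̄ - mu_0):
  S^{-1} · (x̄ - mu_0) = (1.7989, 1.2322),
  (x̄ - mu_0)^T · [...] = (6.2)·(1.7989) + (6.4)·(1.2322) = 19.0391.

Step 5 — scale by n: T² = 5 · 19.0391 = 95.1956.

T² ≈ 95.1956


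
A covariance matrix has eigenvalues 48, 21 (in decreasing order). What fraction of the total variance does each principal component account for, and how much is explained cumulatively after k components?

Step 1 — total variance = trace(Sigma) = Σ λ_i = 48 + 21 = 69.

Step 2 — fraction explained by component i = λ_i / Σ λ:
  PC1: 48/69 = 0.6957
  PC2: 21/69 = 0.3043

Step 3 — cumulative fraction after k components = (λ_1 + ... + λ_k) / Σ λ:
  k = 1: 48/69 = 0.6957
  k = 2: (48 + 21)/69 = 69/69 = 1

Summary (fraction, with percent):

explained: PC1 0.6957 (69.57%), PC2 0.3043 (30.43%);  cumulative: 0.6957, 1


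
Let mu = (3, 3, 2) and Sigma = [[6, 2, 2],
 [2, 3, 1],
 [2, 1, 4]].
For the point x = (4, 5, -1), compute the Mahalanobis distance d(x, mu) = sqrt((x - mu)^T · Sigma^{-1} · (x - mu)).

Step 1 — centre the observation: (x - mu) = (1, 2, -3).

Step 2 — invert Sigma (cofactor / det for 3×3, or solve directly):
  Sigma^{-1} = [[0.2391, -0.1304, -0.087],
 [-0.1304, 0.4348, -0.0435],
 [-0.087, -0.0435, 0.3043]].

Step 3 — form the quadratic (x - mu)^T · Sigma^{-1} · (x - mu):
  Sigma^{-1} · (x - mu) = (0.2391, 0.8696, -1.087).
  (x - mu)^T · [Sigma^{-1} · (x - mu)] = (1)·(0.2391) + (2)·(0.8696) + (-3)·(-1.087) = 5.2391.

Step 4 — take square root: d = √(5.2391) ≈ 2.2889.

d(x, mu) = √(5.2391) ≈ 2.2889


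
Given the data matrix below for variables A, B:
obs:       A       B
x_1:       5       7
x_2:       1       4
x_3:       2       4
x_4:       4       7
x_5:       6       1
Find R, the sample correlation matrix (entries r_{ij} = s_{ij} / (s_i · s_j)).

Step 1 — column means:
  mean(A) = (5 + 1 + 2 + 4 + 6) / 5 = 18/5 = 3.6
  mean(B) = (7 + 4 + 4 + 7 + 1) / 5 = 23/5 = 4.6

Step 2 — sample variances and covariances s[i,j] = (1/(n-1)) · Σ_k (x_{k,i} - mean_i) · (x_{k,j} - mean_j), with n-1 = 4:
  s[A,A] = ((1.4)·(1.4) + (-2.6)·(-2.6) + (-1.6)·(-1.6) + (0.4)·(0.4) + (2.4)·(2.4)) / 4 = 17.2/4 = 4.3
  s[A,B] = ((1.4)·(2.4) + (-2.6)·(-0.6) + (-1.6)·(-0.6) + (0.4)·(2.4) + (2.4)·(-3.6)) / 4 = -1.8/4 = -0.45
  s[B,B] = ((2.4)·(2.4) + (-0.6)·(-0.6) + (-0.6)·(-0.6) + (2.4)·(2.4) + (-3.6)·(-3.6)) / 4 = 25.2/4 = 6.3
  Sample standard deviations s_i = √(s[i,i]):
  s(A) = √(4.3) = 2.0736
  s(B) = √(6.3) = 2.51

Step 3 — r_{ij} = s_{ij} / (s_i · s_j):
  r[A,A] = 1 (diagonal).
  r[A,B] = -0.45 / (2.0736 · 2.51) = -0.45 / 5.2048 = -0.0865
  r[B,B] = 1 (diagonal).

R is symmetric with unit diagonal. Assembling:

R = [[1, -0.0865],
 [-0.0865, 1]]


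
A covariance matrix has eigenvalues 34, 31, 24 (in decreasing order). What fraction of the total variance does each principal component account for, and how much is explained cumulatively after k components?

Step 1 — total variance = trace(Sigma) = Σ λ_i = 34 + 31 + 24 = 89.

Step 2 — fraction explained by component i = λ_i / Σ λ:
  PC1: 34/89 = 0.382
  PC2: 31/89 = 0.3483
  PC3: 24/89 = 0.2697

Step 3 — cumulative fraction after k components = (λ_1 + ... + λ_k) / Σ λ:
  k = 1: 34/89 = 0.382
  k = 2: (34 + 31)/89 = 65/89 = 0.7303
  k = 3: (34 + 31 + 24)/89 = 89/89 = 1

Summary (fraction, with percent):

explained: PC1 0.382 (38.2%), PC2 0.3483 (34.83%), PC3 0.2697 (26.97%);  cumulative: 0.382, 0.7303, 1


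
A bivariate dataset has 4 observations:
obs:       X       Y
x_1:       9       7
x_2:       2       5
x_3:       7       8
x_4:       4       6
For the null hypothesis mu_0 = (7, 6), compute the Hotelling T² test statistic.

Step 1 — sample mean vector:
  mean(X) = (9 + 2 + 7 + 4) / 4 = 22/4 = 5.5
  mean(Y) = (7 + 5 + 8 + 6) / 4 = 26/4 = 6.5
  x̄ = (5.5, 6.5),  deviation x̄ - mu_0 = (5.5, 6.5) - (7, 6) = (-1.5, 0.5).

Step 2 — sample covariance matrix, S[i,j] = (1/(n-1)) · Σ_k (x_{k,i} - mean_i) · (x_{k,j} - mean_j), divisor n-1 = 3:
  S[X,X] = ((3.5)·(3.5) + (-3.5)·(-3.5) + (1.5)·(1.5) + (-1.5)·(-1.5)) / 3 = 29/3 = 9.6667
  S[X,Y] = ((3.5)·(0.5) + (-3.5)·(-1.5) + (1.5)·(1.5) + (-1.5)·(-0.5)) / 3 = 10/3 = 3.3333
  S[Y,Y] = ((0.5)·(0.5) + (-1.5)·(-1.5) + (1.5)·(1.5) + (-0.5)·(-0.5)) / 3 = 5/3 = 1.6667
  S = [[9.6667, 3.3333],
 [3.3333, 1.6667]].

Step 3 — invert S. det(S) = 9.6667·1.6667 - (3.3333)² = 5.
  S^{-1} = (1/det) · [[d, -b], [-b, a]] = [[0.3333, -0.6667],
 [-0.6667, 1.9333]].

Step 4 — quadratic form (x̄ - mu_0)^T · S^{-1} · (x̄ - mu_0):
  S^{-1} · (x̄ - mu_0) = (-0.8333, 1.9667),
  (x̄ - mu_0)^T · [...] = (-1.5)·(-0.8333) + (0.5)·(1.9667) = 2.2333.

Step 5 — scale by n: T² = 4 · 2.2333 = 8.9333.

T² ≈ 8.9333


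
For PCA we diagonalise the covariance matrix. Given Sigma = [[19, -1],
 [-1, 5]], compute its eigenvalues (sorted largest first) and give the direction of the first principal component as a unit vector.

Step 1 — characteristic polynomial of 2×2 Sigma:
  det(Sigma - λI) = λ² - trace · λ + det = 0.
  trace = 19 + 5 = 24, det = 19·5 - (-1)² = 94.
Step 2 — discriminant:
  Δ = trace² - 4·det = 576 - 376 = 200.
Step 3 — eigenvalues:
  λ = (trace ± √Δ)/2 = (24 ± 14.1421)/2,
  λ_1 = 19.0711,  λ_2 = 4.9289.

Step 4 — unit eigenvector for λ_1: solve (Sigma - λ_1 I)v = 0. First row:
  (19 - 19.0711)·v_x + (-1)·v_y = 0, i.e. (-0.0711)·v_x + (-1)·v_y = 0,
  so v ∝ (b, λ_1 - a) = (-1, 0.0711); multiply by -1 so the first entry is positive: u = (1, -0.0711).
  ||u|| = √((1)² + (-0.0711)²) = √(1.0051) ≈ 1.0025,
  v_1 = u/||u|| ≈ (0.9975, -0.0709) (||v_1|| = 1).

λ_1 = 19.0711,  λ_2 = 4.9289;  v_1 ≈ (0.9975, -0.0709)


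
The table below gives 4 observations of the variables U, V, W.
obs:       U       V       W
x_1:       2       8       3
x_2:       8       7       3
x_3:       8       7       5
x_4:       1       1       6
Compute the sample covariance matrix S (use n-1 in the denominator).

Step 1 — column means:
  mean(U) = (2 + 8 + 8 + 1) / 4 = 19/4 = 4.75
  mean(V) = (8 + 7 + 7 + 1) / 4 = 23/4 = 5.75
  mean(W) = (3 + 3 + 5 + 6) / 4 = 17/4 = 4.25

Step 2 — sample covariance S[i,j] = (1/(n-1)) · Σ_k (x_{k,i} - mean_i) · (x_{k,j} - mean_j), with n-1 = 3.
  S[U,U] = ((-2.75)·(-2.75) + (3.25)·(3.25) + (3.25)·(3.25) + (-3.75)·(-3.75)) / 3 = 42.75/3 = 14.25
  S[U,V] = ((-2.75)·(2.25) + (3.25)·(1.25) + (3.25)·(1.25) + (-3.75)·(-4.75)) / 3 = 19.75/3 = 6.5833
  S[U,W] = ((-2.75)·(-1.25) + (3.25)·(-1.25) + (3.25)·(0.75) + (-3.75)·(1.75)) / 3 = -4.75/3 = -1.5833
  S[V,V] = ((2.25)·(2.25) + (1.25)·(1.25) + (1.25)·(1.25) + (-4.75)·(-4.75)) / 3 = 30.75/3 = 10.25
  S[V,W] = ((2.25)·(-1.25) + (1.25)·(-1.25) + (1.25)·(0.75) + (-4.75)·(1.75)) / 3 = -11.75/3 = -3.9167
  S[W,W] = ((-1.25)·(-1.25) + (-1.25)·(-1.25) + (0.75)·(0.75) + (1.75)·(1.75)) / 3 = 6.75/3 = 2.25

S is symmetric (S[j,i] = S[i,j]). Assembling:

S = [[14.25, 6.5833, -1.5833],
 [6.5833, 10.25, -3.9167],
 [-1.5833, -3.9167, 2.25]]


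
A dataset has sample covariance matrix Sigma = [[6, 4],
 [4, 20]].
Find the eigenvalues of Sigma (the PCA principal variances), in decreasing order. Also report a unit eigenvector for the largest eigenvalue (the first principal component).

Step 1 — characteristic polynomial of 2×2 Sigma:
  det(Sigma - λI) = λ² - trace · λ + det = 0.
  trace = 6 + 20 = 26, det = 6·20 - (4)² = 104.
Step 2 — discriminant:
  Δ = trace² - 4·det = 676 - 416 = 260.
Step 3 — eigenvalues:
  λ = (trace ± √Δ)/2 = (26 ± 16.1245)/2,
  λ_1 = 21.0623,  λ_2 = 4.9377.

Step 4 — unit eigenvector for λ_1: solve (Sigma - λ_1 I)v = 0. First row:
  (6 - 21.0623)·v_x + (4)·v_y = 0, i.e. (-15.0623)·v_x + (4)·v_y = 0,
  so v ∝ (b, λ_1 - a) = (4, 15.0623) = u.
  ||u|| = √((4)² + (15.0623)²) = √(242.8716) ≈ 15.5843,
  v_1 = u/||u|| ≈ (0.2567, 0.9665) (||v_1|| = 1).

λ_1 = 21.0623,  λ_2 = 4.9377;  v_1 ≈ (0.2567, 0.9665)


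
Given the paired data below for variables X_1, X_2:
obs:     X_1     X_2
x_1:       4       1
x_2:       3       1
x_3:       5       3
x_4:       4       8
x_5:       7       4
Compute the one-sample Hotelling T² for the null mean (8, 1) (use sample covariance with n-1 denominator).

Step 1 — sample mean vector:
  mean(X_1) = (4 + 3 + 5 + 4 + 7) / 5 = 23/5 = 4.6
  mean(X_2) = (1 + 1 + 3 + 8 + 4) / 5 = 17/5 = 3.4
  x̄ = (4.6, 3.4),  deviation x̄ - mu_0 = (4.6, 3.4) - (8, 1) = (-3.4, 2.4).

Step 2 — sample covariance matrix, S[i,j] = (1/(n-1)) · Σ_k (x_{k,i} - mean_i) · (x_{k,j} - mean_j), divisor n-1 = 4:
  S[X_1,X_1] = ((-0.6)·(-0.6) + (-1.6)·(-1.6) + (0.4)·(0.4) + (-0.6)·(-0.6) + (2.4)·(2.4)) / 4 = 9.2/4 = 2.3
  S[X_1,X_2] = ((-0.6)·(-2.4) + (-1.6)·(-2.4) + (0.4)·(-0.4) + (-0.6)·(4.6) + (2.4)·(0.6)) / 4 = 3.8/4 = 0.95
  S[X_2,X_2] = ((-2.4)·(-2.4) + (-2.4)·(-2.4) + (-0.4)·(-0.4) + (4.6)·(4.6) + (0.6)·(0.6)) / 4 = 33.2/4 = 8.3
  S = [[2.3, 0.95],
 [0.95, 8.3]].

Step 3 — invert S. det(S) = 2.3·8.3 - (0.95)² = 18.1875.
  S^{-1} = (1/det) · [[d, -b], [-b, a]] = [[0.4564, -0.0522],
 [-0.0522, 0.1265]].

Step 4 — quadratic form (x̄ - mu_0)^T · S^{-1} · (x̄ - mu_0):
  S^{-1} · (x̄ - mu_0) = (-1.677, 0.4811),
  (x̄ - mu_0)^T · [...] = (-3.4)·(-1.677) + (2.4)·(0.4811) = 6.8564.

Step 5 — scale by n: T² = 5 · 6.8564 = 34.2818.

T² ≈ 34.2818


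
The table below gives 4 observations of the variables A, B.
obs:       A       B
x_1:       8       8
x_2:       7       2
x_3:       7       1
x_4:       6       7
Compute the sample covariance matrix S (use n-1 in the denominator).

Step 1 — column means:
  mean(A) = (8 + 7 + 7 + 6) / 4 = 28/4 = 7
  mean(B) = (8 + 2 + 1 + 7) / 4 = 18/4 = 4.5

Step 2 — sample covariance S[i,j] = (1/(n-1)) · Σ_k (x_{k,i} - mean_i) · (x_{k,j} - mean_j), with n-1 = 3.
  S[A,A] = ((1)·(1) + (0)·(0) + (0)·(0) + (-1)·(-1)) / 3 = 2/3 = 0.6667
  S[A,B] = ((1)·(3.5) + (0)·(-2.5) + (0)·(-3.5) + (-1)·(2.5)) / 3 = 1/3 = 0.3333
  S[B,B] = ((3.5)·(3.5) + (-2.5)·(-2.5) + (-3.5)·(-3.5) + (2.5)·(2.5)) / 3 = 37/3 = 12.3333

S is symmetric (S[j,i] = S[i,j]). Assembling:

S = [[0.6667, 0.3333],
 [0.3333, 12.3333]]


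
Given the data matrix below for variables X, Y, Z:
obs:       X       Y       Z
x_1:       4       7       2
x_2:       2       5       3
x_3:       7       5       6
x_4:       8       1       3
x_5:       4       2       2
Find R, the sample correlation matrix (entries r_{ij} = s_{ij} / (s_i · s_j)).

Step 1 — column means:
  mean(X) = (4 + 2 + 7 + 8 + 4) / 5 = 25/5 = 5
  mean(Y) = (7 + 5 + 5 + 1 + 2) / 5 = 20/5 = 4
  mean(Z) = (2 + 3 + 6 + 3 + 2) / 5 = 16/5 = 3.2

Step 2 — sample variances and covariances s[i,j] = (1/(n-1)) · Σ_k (x_{k,i} - mean_i) · (x_{k,j} - mean_j), with n-1 = 4:
  s[X,X] = ((-1)·(-1) + (-3)·(-3) + (2)·(2) + (3)·(3) + (-1)·(-1)) / 4 = 24/4 = 6
  s[X,Y] = ((-1)·(3) + (-3)·(1) + (2)·(1) + (3)·(-3) + (-1)·(-2)) / 4 = -11/4 = -2.75
  s[X,Z] = ((-1)·(-1.2) + (-3)·(-0.2) + (2)·(2.8) + (3)·(-0.2) + (-1)·(-1.2)) / 4 = 8/4 = 2
  s[Y,Y] = ((3)·(3) + (1)·(1) + (1)·(1) + (-3)·(-3) + (-2)·(-2)) / 4 = 24/4 = 6
  s[Y,Z] = ((3)·(-1.2) + (1)·(-0.2) + (1)·(2.8) + (-3)·(-0.2) + (-2)·(-1.2)) / 4 = 2/4 = 0.5
  s[Z,Z] = ((-1.2)·(-1.2) + (-0.2)·(-0.2) + (2.8)·(2.8) + (-0.2)·(-0.2) + (-1.2)·(-1.2)) / 4 = 10.8/4 = 2.7
  Sample standard deviations s_i = √(s[i,i]):
  s(X) = √(6) = 2.4495
  s(Y) = √(6) = 2.4495
  s(Z) = √(2.7) = 1.6432

Step 3 — r_{ij} = s_{ij} / (s_i · s_j):
  r[X,X] = 1 (diagonal).
  r[X,Y] = -2.75 / (2.4495 · 2.4495) = -2.75 / 6 = -0.4583
  r[X,Z] = 2 / (2.4495 · 1.6432) = 2 / 4.0249 = 0.4969
  r[Y,Y] = 1 (diagonal).
  r[Y,Z] = 0.5 / (2.4495 · 1.6432) = 0.5 / 4.0249 = 0.1242
  r[Z,Z] = 1 (diagonal).

R is symmetric with unit diagonal. Assembling:

R = [[1, -0.4583, 0.4969],
 [-0.4583, 1, 0.1242],
 [0.4969, 0.1242, 1]]


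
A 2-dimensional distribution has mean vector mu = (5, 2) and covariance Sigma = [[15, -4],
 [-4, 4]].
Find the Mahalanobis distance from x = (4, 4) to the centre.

Step 1 — centre the observation: (x - mu) = (-1, 2).

Step 2 — invert Sigma. det(Sigma) = 15·4 - (-4)² = 44.
  Sigma^{-1} = (1/det) · [[d, -b], [-b, a]] = [[0.0909, 0.0909],
 [0.0909, 0.3409]].

Step 3 — form the quadratic (x - mu)^T · Sigma^{-1} · (x - mu):
  Sigma^{-1} · (x - mu) = (0.0909, 0.5909).
  (x - mu)^T · [Sigma^{-1} · (x - mu)] = (-1)·(0.0909) + (2)·(0.5909) = 1.0909.

Step 4 — take square root: d = √(1.0909) ≈ 1.0445.

d(x, mu) = √(1.0909) ≈ 1.0445


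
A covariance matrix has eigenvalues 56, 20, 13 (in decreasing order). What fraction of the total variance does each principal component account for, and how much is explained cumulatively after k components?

Step 1 — total variance = trace(Sigma) = Σ λ_i = 56 + 20 + 13 = 89.

Step 2 — fraction explained by component i = λ_i / Σ λ:
  PC1: 56/89 = 0.6292
  PC2: 20/89 = 0.2247
  PC3: 13/89 = 0.1461

Step 3 — cumulative fraction after k components = (λ_1 + ... + λ_k) / Σ λ:
  k = 1: 56/89 = 0.6292
  k = 2: (56 + 20)/89 = 76/89 = 0.8539
  k = 3: (56 + 20 + 13)/89 = 89/89 = 1

Summary (fraction, with percent):

explained: PC1 0.6292 (62.92%), PC2 0.2247 (22.47%), PC3 0.1461 (14.61%);  cumulative: 0.6292, 0.8539, 1


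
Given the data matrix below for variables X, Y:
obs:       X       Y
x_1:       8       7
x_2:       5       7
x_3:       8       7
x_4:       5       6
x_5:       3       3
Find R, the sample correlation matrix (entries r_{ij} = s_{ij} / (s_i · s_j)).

Step 1 — column means:
  mean(X) = (8 + 5 + 8 + 5 + 3) / 5 = 29/5 = 5.8
  mean(Y) = (7 + 7 + 7 + 6 + 3) / 5 = 30/5 = 6

Step 2 — sample variances and covariances s[i,j] = (1/(n-1)) · Σ_k (x_{k,i} - mean_i) · (x_{k,j} - mean_j), with n-1 = 4:
  s[X,X] = ((2.2)·(2.2) + (-0.8)·(-0.8) + (2.2)·(2.2) + (-0.8)·(-0.8) + (-2.8)·(-2.8)) / 4 = 18.8/4 = 4.7
  s[X,Y] = ((2.2)·(1) + (-0.8)·(1) + (2.2)·(1) + (-0.8)·(0) + (-2.8)·(-3)) / 4 = 12/4 = 3
  s[Y,Y] = ((1)·(1) + (1)·(1) + (1)·(1) + (0)·(0) + (-3)·(-3)) / 4 = 12/4 = 3
  Sample standard deviations s_i = √(s[i,i]):
  s(X) = √(4.7) = 2.1679
  s(Y) = √(3) = 1.7321

Step 3 — r_{ij} = s_{ij} / (s_i · s_j):
  r[X,X] = 1 (diagonal).
  r[X,Y] = 3 / (2.1679 · 1.7321) = 3 / 3.755 = 0.7989
  r[Y,Y] = 1 (diagonal).

R is symmetric with unit diagonal. Assembling:

R = [[1, 0.7989],
 [0.7989, 1]]


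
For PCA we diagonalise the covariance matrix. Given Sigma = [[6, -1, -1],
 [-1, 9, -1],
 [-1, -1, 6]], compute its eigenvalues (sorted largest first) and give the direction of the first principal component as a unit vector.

Step 1 — characteristic polynomial p(λ) = det(λI - Sigma) = λ³ - tr·λ² + c_1·λ - det, where tr = trace, c_1 = sum of the principal 2×2 minors, det = det(Sigma):
  tr = 6 + 9 + 6 = 21,
  c_1 = (6·9 - (-1)²) + (6·6 - (-1)²) + (9·6 - (-1)²) = 53 + 35 + 53 = 141,
  det = 6·(9·6 - (-1)²) - (-1)·((-1)·6 - (-1)·(-1)) + (-1)·((-1)·(-1) - 9·(-1)) = 6·(53) - (-1)·(-7) + (-1)·(10) = 301.
  So p(λ) = λ³ - 21λ² + 141λ - 301.
Step 2 — look for an integer root (rational root theorem: any rational root is an integer divisor of 301). Testing λ = 7:
  p(7) = 343 - 1029 + 987 - 301 = 0  ✓
  Dividing out (λ - 7): p(λ) = (λ - 7)(λ² - 14λ + 43).
Step 3 — remaining eigenvalues from the quadratic λ² - 14λ + 43 = 0:
  Δ = 14² - 4·43 = 196 - 172 = 24,  λ = (14 ± √24)/2 = (14 ± 4.899)/2 ≈ 9.4495 or 4.5505.
  Sorted: λ_1 = 9.4495,  λ_2 = 7,  λ_3 = 4.5505  (check: sum = 21 = tr ✓).

Step 4 — unit eigenvector for λ_1 ≈ 9.4495: v spans the null space of (Sigma - λ_1 I), whose rows are
  r_1 = (-3.4495, -1, -1),  r_2 = (-1, -0.4495, -1),  r_3 = (-1, -1, -3.4495).
  v is orthogonal to every row, so take v ∝ r_1 × r_2 = ((-1)·(-1) - (-1)·(-0.4495), (-1)·(-1) - (-3.4495)·(-1), (-3.4495)·(-0.4495) - (-1)·(-1)) ≈ (0.5505, -2.4495, 0.5505).
  Let u = (0.5505, -2.4495, 0.5505).
  ||u|| = √((0.5505)² + (-2.4495)² + (0.5505)²) = √(6.6061) ≈ 2.5702,  v_1 = u/||u|| ≈ (0.2142, -0.953, 0.2142) (||v_1|| = 1).

λ_1 = 9.4495,  λ_2 = 7,  λ_3 = 4.5505;  v_1 ≈ (0.2142, -0.953, 0.2142)


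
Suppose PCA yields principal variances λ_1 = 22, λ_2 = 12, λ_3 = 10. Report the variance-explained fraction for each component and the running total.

Step 1 — total variance = trace(Sigma) = Σ λ_i = 22 + 12 + 10 = 44.

Step 2 — fraction explained by component i = λ_i / Σ λ:
  PC1: 22/44 = 0.5
  PC2: 12/44 = 0.2727
  PC3: 10/44 = 0.2273

Step 3 — cumulative fraction after k components = (λ_1 + ... + λ_k) / Σ λ:
  k = 1: 22/44 = 0.5
  k = 2: (22 + 12)/44 = 34/44 = 0.7727
  k = 3: (22 + 12 + 10)/44 = 44/44 = 1

Summary (fraction, with percent):

explained: PC1 0.5 (50%), PC2 0.2727 (27.27%), PC3 0.2273 (22.73%);  cumulative: 0.5, 0.7727, 1


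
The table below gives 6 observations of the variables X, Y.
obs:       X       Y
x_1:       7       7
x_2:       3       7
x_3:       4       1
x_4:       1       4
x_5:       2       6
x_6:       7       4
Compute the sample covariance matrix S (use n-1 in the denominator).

Step 1 — column means:
  mean(X) = (7 + 3 + 4 + 1 + 2 + 7) / 6 = 24/6 = 4
  mean(Y) = (7 + 7 + 1 + 4 + 6 + 4) / 6 = 29/6 = 4.8333

Step 2 — sample covariance S[i,j] = (1/(n-1)) · Σ_k (x_{k,i} - mean_i) · (x_{k,j} - mean_j), with n-1 = 5.
  S[X,X] = ((3)·(3) + (-1)·(-1) + (0)·(0) + (-3)·(-3) + (-2)·(-2) + (3)·(3)) / 5 = 32/5 = 6.4
  S[X,Y] = ((3)·(2.1667) + (-1)·(2.1667) + (0)·(-3.8333) + (-3)·(-0.8333) + (-2)·(1.1667) + (3)·(-0.8333)) / 5 = 2/5 = 0.4
  S[Y,Y] = ((2.1667)·(2.1667) + (2.1667)·(2.1667) + (-3.8333)·(-3.8333) + (-0.8333)·(-0.8333) + (1.1667)·(1.1667) + (-0.8333)·(-0.8333)) / 5 = 26.8333/5 = 5.3667

S is symmetric (S[j,i] = S[i,j]). Assembling:

S = [[6.4, 0.4],
 [0.4, 5.3667]]


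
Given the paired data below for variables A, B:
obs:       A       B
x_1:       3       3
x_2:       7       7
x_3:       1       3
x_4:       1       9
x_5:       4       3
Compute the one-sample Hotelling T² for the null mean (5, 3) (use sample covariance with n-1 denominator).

Step 1 — sample mean vector:
  mean(A) = (3 + 7 + 1 + 1 + 4) / 5 = 16/5 = 3.2
  mean(B) = (3 + 7 + 3 + 9 + 3) / 5 = 25/5 = 5
  x̄ = (3.2, 5),  deviation x̄ - mu_0 = (3.2, 5) - (5, 3) = (-1.8, 2).

Step 2 — sample covariance matrix, S[i,j] = (1/(n-1)) · Σ_k (x_{k,i} - mean_i) · (x_{k,j} - mean_j), divisor n-1 = 4:
  S[A,A] = ((-0.2)·(-0.2) + (3.8)·(3.8) + (-2.2)·(-2.2) + (-2.2)·(-2.2) + (0.8)·(0.8)) / 4 = 24.8/4 = 6.2
  S[A,B] = ((-0.2)·(-2) + (3.8)·(2) + (-2.2)·(-2) + (-2.2)·(4) + (0.8)·(-2)) / 4 = 2/4 = 0.5
  S[B,B] = ((-2)·(-2) + (2)·(2) + (-2)·(-2) + (4)·(4) + (-2)·(-2)) / 4 = 32/4 = 8
  S = [[6.2, 0.5],
 [0.5, 8]].

Step 3 — invert S. det(S) = 6.2·8 - (0.5)² = 49.35.
  S^{-1} = (1/det) · [[d, -b], [-b, a]] = [[0.1621, -0.0101],
 [-0.0101, 0.1256]].

Step 4 — quadratic form (x̄ - mu_0)^T · S^{-1} · (x̄ - mu_0):
  S^{-1} · (x̄ - mu_0) = (-0.3121, 0.2695),
  (x̄ - mu_0)^T · [...] = (-1.8)·(-0.3121) + (2)·(0.2695) = 1.1007.

Step 5 — scale by n: T² = 5 · 1.1007 = 5.5035.

T² ≈ 5.5035


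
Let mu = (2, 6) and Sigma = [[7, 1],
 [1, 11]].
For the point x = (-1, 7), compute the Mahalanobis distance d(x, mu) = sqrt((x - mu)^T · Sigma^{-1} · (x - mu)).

Step 1 — centre the observation: (x - mu) = (-3, 1).

Step 2 — invert Sigma. det(Sigma) = 7·11 - (1)² = 76.
  Sigma^{-1} = (1/det) · [[d, -b], [-b, a]] = [[0.1447, -0.0132],
 [-0.0132, 0.0921]].

Step 3 — form the quadratic (x - mu)^T · Sigma^{-1} · (x - mu):
  Sigma^{-1} · (x - mu) = (-0.4474, 0.1316).
  (x - mu)^T · [Sigma^{-1} · (x - mu)] = (-3)·(-0.4474) + (1)·(0.1316) = 1.4737.

Step 4 — take square root: d = √(1.4737) ≈ 1.214.

d(x, mu) = √(1.4737) ≈ 1.214


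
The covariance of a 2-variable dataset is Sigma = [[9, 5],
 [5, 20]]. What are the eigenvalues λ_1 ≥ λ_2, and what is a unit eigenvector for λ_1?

Step 1 — characteristic polynomial of 2×2 Sigma:
  det(Sigma - λI) = λ² - trace · λ + det = 0.
  trace = 9 + 20 = 29, det = 9·20 - (5)² = 155.
Step 2 — discriminant:
  Δ = trace² - 4·det = 841 - 620 = 221.
Step 3 — eigenvalues:
  λ = (trace ± √Δ)/2 = (29 ± 14.8661)/2,
  λ_1 = 21.933,  λ_2 = 7.067.

Step 4 — unit eigenvector for λ_1: solve (Sigma - λ_1 I)v = 0. First row:
  (9 - 21.933)·v_x + (5)·v_y = 0, i.e. (-12.933)·v_x + (5)·v_y = 0,
  so v ∝ (b, λ_1 - a) = (5, 12.933) = u.
  ||u|| = √((5)² + (12.933)²) = √(192.2634) ≈ 13.8659,
  v_1 = u/||u|| ≈ (0.3606, 0.9327) (||v_1|| = 1).

λ_1 = 21.933,  λ_2 = 7.067;  v_1 ≈ (0.3606, 0.9327)


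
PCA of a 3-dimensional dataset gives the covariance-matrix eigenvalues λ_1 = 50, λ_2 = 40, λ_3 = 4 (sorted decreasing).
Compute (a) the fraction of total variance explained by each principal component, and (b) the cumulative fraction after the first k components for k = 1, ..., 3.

Step 1 — total variance = trace(Sigma) = Σ λ_i = 50 + 40 + 4 = 94.

Step 2 — fraction explained by component i = λ_i / Σ λ:
  PC1: 50/94 = 0.5319
  PC2: 40/94 = 0.4255
  PC3: 4/94 = 0.0426

Step 3 — cumulative fraction after k components = (λ_1 + ... + λ_k) / Σ λ:
  k = 1: 50/94 = 0.5319
  k = 2: (50 + 40)/94 = 90/94 = 0.9574
  k = 3: (50 + 40 + 4)/94 = 94/94 = 1

Summary (fraction, with percent):

explained: PC1 0.5319 (53.19%), PC2 0.4255 (42.55%), PC3 0.0426 (4.26%);  cumulative: 0.5319, 0.9574, 1


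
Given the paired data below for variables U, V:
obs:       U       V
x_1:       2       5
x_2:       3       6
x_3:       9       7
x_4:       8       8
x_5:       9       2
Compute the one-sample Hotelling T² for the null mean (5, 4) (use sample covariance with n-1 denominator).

Step 1 — sample mean vector:
  mean(U) = (2 + 3 + 9 + 8 + 9) / 5 = 31/5 = 6.2
  mean(V) = (5 + 6 + 7 + 8 + 2) / 5 = 28/5 = 5.6
  x̄ = (6.2, 5.6),  deviation x̄ - mu_0 = (6.2, 5.6) - (5, 4) = (1.2, 1.6).

Step 2 — sample covariance matrix, S[i,j] = (1/(n-1)) · Σ_k (x_{k,i} - mean_i) · (x_{k,j} - mean_j), divisor n-1 = 4:
  S[U,U] = ((-4.2)·(-4.2) + (-3.2)·(-3.2) + (2.8)·(2.8) + (1.8)·(1.8) + (2.8)·(2.8)) / 4 = 46.8/4 = 11.7
  S[U,V] = ((-4.2)·(-0.6) + (-3.2)·(0.4) + (2.8)·(1.4) + (1.8)·(2.4) + (2.8)·(-3.6)) / 4 = -0.6/4 = -0.15
  S[V,V] = ((-0.6)·(-0.6) + (0.4)·(0.4) + (1.4)·(1.4) + (2.4)·(2.4) + (-3.6)·(-3.6)) / 4 = 21.2/4 = 5.3
  S = [[11.7, -0.15],
 [-0.15, 5.3]].

Step 3 — invert S. det(S) = 11.7·5.3 - (-0.15)² = 61.9875.
  S^{-1} = (1/det) · [[d, -b], [-b, a]] = [[0.0855, 0.0024],
 [0.0024, 0.1887]].

Step 4 — quadratic form (x̄ - mu_0)^T · S^{-1} · (x̄ - mu_0):
  S^{-1} · (x̄ - mu_0) = (0.1065, 0.3049),
  (x̄ - mu_0)^T · [...] = (1.2)·(0.1065) + (1.6)·(0.3049) = 0.6156.

Step 5 — scale by n: T² = 5 · 0.6156 = 3.078.

T² ≈ 3.078


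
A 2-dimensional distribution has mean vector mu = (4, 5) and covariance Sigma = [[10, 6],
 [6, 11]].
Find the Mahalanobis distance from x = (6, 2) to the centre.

Step 1 — centre the observation: (x - mu) = (2, -3).

Step 2 — invert Sigma. det(Sigma) = 10·11 - (6)² = 74.
  Sigma^{-1} = (1/det) · [[d, -b], [-b, a]] = [[0.1486, -0.0811],
 [-0.0811, 0.1351]].

Step 3 — form the quadratic (x - mu)^T · Sigma^{-1} · (x - mu):
  Sigma^{-1} · (x - mu) = (0.5405, -0.5676).
  (x - mu)^T · [Sigma^{-1} · (x - mu)] = (2)·(0.5405) + (-3)·(-0.5676) = 2.7838.

Step 4 — take square root: d = √(2.7838) ≈ 1.6685.

d(x, mu) = √(2.7838) ≈ 1.6685
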